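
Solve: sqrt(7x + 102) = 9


Square both sides: 7x + 102 = 9^2 = 81
7x = 81 - 102 = -21
x = -3
Check: sqrt(7*(-3) + 102) = sqrt(81) = 9 ✓

x = -3


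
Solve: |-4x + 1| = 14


An absolute value equation |expr| = 14 gives two cases:
Case 1: -4x + 1 = 14
  -4x = 13, so x = -13/4
Case 2: -4x + 1 = -14
  -4x = -15, so x = 15/4

x = -13/4, x = 15/4


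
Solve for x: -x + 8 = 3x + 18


Starting with: -x + 8 = 3x + 18
Move all x terms to left: (-1 - 3)x = 18 - 8
Simplify: -4x = 10
Divide both sides by -4: x = -5/2

x = -5/2


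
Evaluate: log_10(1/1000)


We need the exponent such that 10^? = 1/1000
10^(-3) = 1/10^3 = 1/1000
Therefore log_10(1/1000) = -3

-3


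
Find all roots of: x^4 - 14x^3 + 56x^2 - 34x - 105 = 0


Let p(x) = x^4 - 14x^3 + 56x^2 - 34x - 105. By the rational root theorem (leading coefficient 1), any rational root is an integer divisor of 105: try ±1, ±2, ... in turn.
Test x = 1: value = -96 ≠ 0.
Test x = -1: value = 0 ✓, so (x + 1) is a factor.
Synthetic division by (x + 1): bring down 1; 1(-1) - 14 = -15; (-15)(-1) + 56 = 71; 71(-1) - 34 = -105; (-105)(-1) - 105 = 0 → quotient x^3 - 15x^2 + 71x - 105, remainder 0.
Continue with the quotient x^3 - 15x^2 + 71x - 105 (candidates must divide 105; re-test x = -1 first in case it repeats).
Test x = -1: value = -192 ≠ 0.
Test x = 3: value = 0 ✓, so (x - 3) is a factor.
Synthetic division by (x - 3): bring down 1; 1(3) - 15 = -12; (-12)(3) + 71 = 35; 35(3) - 105 = 0 → quotient x^2 - 12x + 35, remainder 0.
Solve the quadratic x^2 - 12x + 35 = 0: discriminant = (-12)^2 - 4(1)(35) = 144 - 140 = 4.
sqrt(4) = 2, so x = (12 ± 2)/2: x = 7 or x = 5.
Collecting all roots found:

x = -1, x = 3, x = 5, x = 7


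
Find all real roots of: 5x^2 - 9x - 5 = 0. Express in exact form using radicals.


Using the quadratic formula: x = (-b ± sqrt(b^2 - 4ac)) / (2a)
Here a = 5, b = -9, c = -5
Discriminant = b^2 - 4ac = (-9)^2 - 4(5)(-5) = 81 + 100 = 181
Since discriminant = 181 > 0, there are two real roots.
x = (9 ± sqrt(181)) / 10
Numerically: x ≈ 2.2454 or x ≈ -0.4454

x = (9 + sqrt(181)) / 10 or x = (9 - sqrt(181)) / 10


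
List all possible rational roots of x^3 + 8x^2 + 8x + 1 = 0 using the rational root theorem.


Rational root theorem: possible roots are ±p/q where:
  p divides the constant term (1): p ∈ {1}
  q divides the leading coefficient (1): q ∈ {1}

All possible rational roots: -1, 1

-1, 1


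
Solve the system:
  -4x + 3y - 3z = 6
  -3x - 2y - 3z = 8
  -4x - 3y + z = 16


Using Cramer's rule. Expand each determinant along the first row.
D  = (-4)*[(-2)*1 - (-3)*(-3)] - 3*[(-3)*1 - (-3)*(-4)] + (-3)*[(-3)*(-3) - (-2)*(-4)]
  = (-4)*(-11) - 3*(-15) + (-3)*(1) = 86
Dx = 6*[(-2)*1 - (-3)*(-3)] - 3*[8*1 - (-3)*16] + (-3)*[8*(-3) - (-2)*16]
  = 6*(-11) - 3*(56) + (-3)*(8) = -258
Dy = (-4)*[8*1 - (-3)*16] - 6*[(-3)*1 - (-3)*(-4)] + (-3)*[(-3)*16 - 8*(-4)]
  = (-4)*(56) - 6*(-15) + (-3)*(-16) = -86
Dz = (-4)*[(-2)*16 - 8*(-3)] - 3*[(-3)*16 - 8*(-4)] + 6*[(-3)*(-3) - (-2)*(-4)]
  = (-4)*(-8) - 3*(-16) + 6*(1) = 86
x = Dx/D = -258/86 = -3, y = Dy/D = -86/86 = -1, z = Dz/D = 86/86 = 1
Check eq1: (-4)(-3) + (3)(-1) + (-3)(1) = 6 = 6 ✓
Check eq2: (-3)(-3) + (-2)(-1) + (-3)(1) = 8 = 8 ✓
Check eq3: (-4)(-3) + (-3)(-1) + (1)(1) = 16 = 16 ✓

x = -3, y = -1, z = 1


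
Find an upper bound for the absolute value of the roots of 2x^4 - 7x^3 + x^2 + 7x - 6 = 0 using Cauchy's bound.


Cauchy's bound: all roots r satisfy |r| <= 1 + max(|a_i/a_n|) for i = 0,...,n-1
where a_n is the leading coefficient.

Coefficients: [2, -7, 1, 7, -6]
Leading coefficient a_n = 2
Ratios |a_i/a_n|: 7/2, 1/2, 7/2, 3
Maximum ratio: 7/2
Cauchy's bound: |r| <= 1 + 7/2 = 9/2

Upper bound = 9/2


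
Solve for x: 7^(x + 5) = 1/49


Express both sides with the same base.
1/49 = 7^(-2)
Since the bases match, equate exponents: x + 5 = -2
So x = -2 - (5) = -7

x = -7


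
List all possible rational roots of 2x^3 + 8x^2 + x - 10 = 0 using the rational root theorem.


Rational root theorem: possible roots are ±p/q where:
  p divides the constant term (-10): p ∈ {1, 2, 5, 10}
  q divides the leading coefficient (2): q ∈ {1, 2}

All possible rational roots: -10, -5, -5/2, -2, -1, -1/2, 1/2, 1, 2, 5/2, 5, 10

-10, -5, -5/2, -2, -1, -1/2, 1/2, 1, 2, 5/2, 5, 10


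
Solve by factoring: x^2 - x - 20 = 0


We need two numbers that multiply to -20 and add to -1.
Those numbers are 4 and -5 (since 4 * (-5) = -20 and 4 + (-5) = -1).
So x^2 - x - 20 = (x + 4)(x - 5) = 0
Setting each factor to zero: x = -4 or x = 5

x = -4, x = 5


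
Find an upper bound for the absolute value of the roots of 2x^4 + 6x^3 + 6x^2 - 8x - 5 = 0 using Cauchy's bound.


Cauchy's bound: all roots r satisfy |r| <= 1 + max(|a_i/a_n|) for i = 0,...,n-1
where a_n is the leading coefficient.

Coefficients: [2, 6, 6, -8, -5]
Leading coefficient a_n = 2
Ratios |a_i/a_n|: 3, 3, 4, 5/2
Maximum ratio: 4
Cauchy's bound: |r| <= 1 + 4 = 5

Upper bound = 5


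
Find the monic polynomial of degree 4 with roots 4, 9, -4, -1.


A monic polynomial with roots 4, 9, -4, -1 is:
p(x) = (x - 4)(x - 9)(x + 4)(x + 1)
After multiplying by (x - 4): x - 4
After multiplying by (x - 9): x^2 - 13x + 36
After multiplying by (x + 4): x^3 - 9x^2 - 16x + 144
After multiplying by (x + 1): x^4 - 8x^3 - 25x^2 + 128x + 144

x^4 - 8x^3 - 25x^2 + 128x + 144


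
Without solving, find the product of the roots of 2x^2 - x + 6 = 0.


By Vieta's formulas for ax^2 + bx + c = 0:
  Sum of roots = -b/a
  Product of roots = c/a

Here a = 2, b = -1, c = 6
Sum = -(-1)/2 = 1/2
Product = 6/2 = 3

Product = 3


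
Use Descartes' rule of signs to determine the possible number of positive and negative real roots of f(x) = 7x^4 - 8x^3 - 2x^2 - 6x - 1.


Descartes' rule of signs:

For positive roots, count sign changes in f(x) = 7x^4 - 8x^3 - 2x^2 - 6x - 1:
Signs of coefficients: +, -, -, -, -
Number of sign changes: 1
Possible positive real roots: 1

For negative roots, examine f(-x) = 7x^4 + 8x^3 - 2x^2 + 6x - 1:
Signs of coefficients: +, +, -, +, -
Number of sign changes: 3
Possible negative real roots: 3, 1

Positive roots: 1; Negative roots: 3 or 1


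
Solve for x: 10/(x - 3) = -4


Multiply both sides by (x - 3): 10 = -4(x - 3)
Distribute: 10 = -4x + 12
-4x = 10 - 12 = -2
x = 1/2

x = 1/2


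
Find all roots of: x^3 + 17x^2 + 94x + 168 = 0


Let p(x) = x^3 + 17x^2 + 94x + 168. By the rational root theorem (leading coefficient 1), any rational root is an integer divisor of 168: try ±1, ±2, ... in turn.
Test x = 1: value = 280 ≠ 0.
Test x = -1: value = 90 ≠ 0.
Test x = 2: value = 432 ≠ 0.
Test x = -2: value = 40 ≠ 0.
Test x = 3: value = 630 ≠ 0.
Test x = -3: value = 12 ≠ 0.
Test x = 4: value = 880 ≠ 0.
Test x = -4: value = 0 ✓, so (x + 4) is a factor.
Synthetic division by (x + 4): bring down 1; 1(-4) + 17 = 13; 13(-4) + 94 = 42; 42(-4) + 168 = 0 → quotient x^2 + 13x + 42, remainder 0.
Solve the quadratic x^2 + 13x + 42 = 0: discriminant = 13^2 - 4(1)(42) = 169 - 168 = 1.
sqrt(1) = 1, so x = (-13 ± 1)/2: x = -6 or x = -7.
Collecting all roots found:

x = -7, x = -6, x = -4


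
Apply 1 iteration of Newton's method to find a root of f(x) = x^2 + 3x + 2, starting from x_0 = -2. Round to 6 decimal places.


Newton's method: x_(n+1) = x_n - f(x_n)/f'(x_n)
f(x) = x^2 + 3x + 2
f'(x) = 2x + 3

Iteration 1:
  f(-2.000000) = 0.000000
  f'(-2.000000) = -1.000000
  x_1 = -2.000000 - (0.000000)/(-1.000000) = -2.000000

x_1 = -2.000000


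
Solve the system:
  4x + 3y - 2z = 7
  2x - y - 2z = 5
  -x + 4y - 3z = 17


Using Cramer's rule. Expand each determinant along the first row.
D  = 4*[(-1)*(-3) - (-2)*4] - 3*[2*(-3) - (-2)*(-1)] + (-2)*[2*4 - (-1)*(-1)]
  = 4*(11) - 3*(-8) + (-2)*(7) = 54
Dx = 7*[(-1)*(-3) - (-2)*4] - 3*[5*(-3) - (-2)*17] + (-2)*[5*4 - (-1)*17]
  = 7*(11) - 3*(19) + (-2)*(37) = -54
Dy = 4*[5*(-3) - (-2)*17] - 7*[2*(-3) - (-2)*(-1)] + (-2)*[2*17 - 5*(-1)]
  = 4*(19) - 7*(-8) + (-2)*(39) = 54
Dz = 4*[(-1)*17 - 5*4] - 3*[2*17 - 5*(-1)] + 7*[2*4 - (-1)*(-1)]
  = 4*(-37) - 3*(39) + 7*(7) = -216
x = Dx/D = -54/54 = -1, y = Dy/D = 54/54 = 1, z = Dz/D = -216/54 = -4
Check eq1: (4)(-1) + (3)(1) + (-2)(-4) = 7 = 7 ✓
Check eq2: (2)(-1) + (-1)(1) + (-2)(-4) = 5 = 5 ✓
Check eq3: (-1)(-1) + (4)(1) + (-3)(-4) = 17 = 17 ✓

x = -1, y = 1, z = -4


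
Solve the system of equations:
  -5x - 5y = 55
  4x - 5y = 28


Using Cramer's rule:
Determinant D = (-5)(-5) - (4)(-5) = 25 + 20 = 45
Dx = (55)(-5) - (28)(-5) = -275 + 140 = -135
Dy = (-5)(28) - (4)(55) = -140 - 220 = -360
x = Dx/D = -135/45 = -3
y = Dy/D = -360/45 = -8

x = -3, y = -8


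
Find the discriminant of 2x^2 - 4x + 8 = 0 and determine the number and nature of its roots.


For ax^2 + bx + c = 0, discriminant D = b^2 - 4ac
Here a = 2, b = -4, c = 8
D = (-4)^2 - 4(2)(8) = 16 - 64 = -48

D = -48 < 0
The equation has no real roots (2 complex conjugate roots).

Discriminant = -48, no real roots (2 complex conjugate roots)


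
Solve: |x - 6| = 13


An absolute value equation |expr| = 13 gives two cases:
Case 1: x - 6 = 13
  x = 19, so x = 19
Case 2: x - 6 = -13
  x = -7, so x = -7

x = -7, x = 19


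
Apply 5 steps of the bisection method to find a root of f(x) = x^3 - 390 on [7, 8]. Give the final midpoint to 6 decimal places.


f(x) = x^3 - 390
f(7) = -47 < 0
f(8) = 122 > 0

Step 1: midpoint = (7.000000 + 8.000000)/2 = 7.500000
  f(7.500000) = 31.875000
  f(mid) > 0, so root is in [7.000000, 7.500000]

Step 2: midpoint = (7.000000 + 7.500000)/2 = 7.250000
  f(7.250000) = -8.921875
  f(mid) < 0, so root is in [7.250000, 7.500000]

Step 3: midpoint = (7.250000 + 7.500000)/2 = 7.375000
  f(7.375000) = 11.130859
  f(mid) > 0, so root is in [7.250000, 7.375000]

Step 4: midpoint = (7.250000 + 7.375000)/2 = 7.312500
  f(7.312500) = 1.018799
  f(mid) > 0, so root is in [7.250000, 7.312500]

Step 5: midpoint = (7.250000 + 7.312500)/2 = 7.281250
  f(7.281250) = -3.972870
  f(mid) < 0, so root is in [7.281250, 7.312500]

midpoint = 7.281250


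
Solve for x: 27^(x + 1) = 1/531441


Express both sides with the same base.
1/531441 = 27^(-4)
Since the bases match, equate exponents: x + 1 = -4
So x = -4 - (1) = -5

x = -5


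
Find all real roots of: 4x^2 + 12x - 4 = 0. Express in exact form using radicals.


Using the quadratic formula: x = (-b ± sqrt(b^2 - 4ac)) / (2a)
Here a = 4, b = 12, c = -4
Discriminant = b^2 - 4ac = 12^2 - 4(4)(-4) = 144 + 64 = 208
Since discriminant = 208 > 0, there are two real roots.
x = (-12 ± 4*sqrt(13)) / 8
Simplifying: x = (-3 ± sqrt(13)) / 2
Numerically: x ≈ 0.3028 or x ≈ -3.3028

x = (-3 + sqrt(13)) / 2 or x = (-3 - sqrt(13)) / 2


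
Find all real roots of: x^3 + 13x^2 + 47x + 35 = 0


Let p(x) = x^3 + 13x^2 + 47x + 35. By the rational root theorem (leading coefficient 1), any rational root is an integer divisor of 35: try ±1, ±2, ... in turn.
Test x = 1: value = 96 ≠ 0.
Test x = -1: value = 0 ✓, so (x + 1) is a factor.
Synthetic division by (x + 1): bring down 1; 1(-1) + 13 = 12; 12(-1) + 47 = 35; 35(-1) + 35 = 0 → quotient x^2 + 12x + 35, remainder 0.
Solve the quadratic x^2 + 12x + 35 = 0: discriminant = 12^2 - 4(1)(35) = 144 - 140 = 4.
sqrt(4) = 2, so x = (-12 ± 2)/2: x = -5 or x = -7.

x = -7, x = -5, x = -1


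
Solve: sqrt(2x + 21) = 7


Square both sides: 2x + 21 = 7^2 = 49
2x = 49 - 21 = 28
x = 14
Check: sqrt(2*14 + 21) = sqrt(49) = 7 ✓

x = 14


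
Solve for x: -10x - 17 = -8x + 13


Starting with: -10x - 17 = -8x + 13
Move all x terms to left: (-10 + 8)x = 13 + 17
Simplify: -2x = 30
Divide both sides by -2: x = -15

x = -15


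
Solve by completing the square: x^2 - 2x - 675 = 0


Start: x^2 - 2x - 675 = 0
Move constant: x^2 - 2x = 675
Half of -2 is -1, squared is 1
Add 1 to both sides: x^2 - 2x + 1 = 676
(x - 1)^2 = 676
x - 1 = ±26
x = 1 + 26 = 27 or x = 1 - 26 = -25

x = -25, x = 27


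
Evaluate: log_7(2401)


We need the exponent such that 7^? = 2401
7^4 = 2401
Therefore log_7(2401) = 4

4


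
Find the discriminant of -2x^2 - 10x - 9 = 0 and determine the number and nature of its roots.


For ax^2 + bx + c = 0, discriminant D = b^2 - 4ac
Here a = -2, b = -10, c = -9
D = (-10)^2 - 4(-2)(-9) = 100 - 72 = 28

D = 28 > 0 but not a perfect square
The equation has 2 distinct real irrational roots.

Discriminant = 28, 2 distinct real irrational roots


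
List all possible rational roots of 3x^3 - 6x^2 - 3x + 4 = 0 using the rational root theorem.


Rational root theorem: possible roots are ±p/q where:
  p divides the constant term (4): p ∈ {1, 2, 4}
  q divides the leading coefficient (3): q ∈ {1, 3}

All possible rational roots: -4, -2, -4/3, -1, -2/3, -1/3, 1/3, 2/3, 1, 4/3, 2, 4

-4, -2, -4/3, -1, -2/3, -1/3, 1/3, 2/3, 1, 4/3, 2, 4


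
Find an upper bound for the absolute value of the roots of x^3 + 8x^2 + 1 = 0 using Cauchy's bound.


Cauchy's bound: all roots r satisfy |r| <= 1 + max(|a_i/a_n|) for i = 0,...,n-1
where a_n is the leading coefficient.

Coefficients: [1, 8, 0, 1]
Leading coefficient a_n = 1
Ratios |a_i/a_n|: 8, 0, 1
Maximum ratio: 8
Cauchy's bound: |r| <= 1 + 8 = 9

Upper bound = 9


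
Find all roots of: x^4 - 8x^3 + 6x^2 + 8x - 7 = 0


Let p(x) = x^4 - 8x^3 + 6x^2 + 8x - 7. By the rational root theorem (leading coefficient 1), any rational root is an integer divisor of 7: try ±1, ±2, ... in turn.
Test x = 1: value = 0 ✓, so (x - 1) is a factor.
Synthetic division by (x - 1): bring down 1; 1(1) - 8 = -7; (-7)(1) + 6 = -1; (-1)(1) + 8 = 7; 7(1) - 7 = 0 → quotient x^3 - 7x^2 - x + 7, remainder 0.
Continue with the quotient x^3 - 7x^2 - x + 7 (candidates must divide 7; re-test x = 1 first in case it repeats).
Test x = 1: value = 0 ✓, so (x - 1) is a factor.
Synthetic division by (x - 1): bring down 1; 1(1) - 7 = -6; (-6)(1) - 1 = -7; (-7)(1) + 7 = 0 → quotient x^2 - 6x - 7, remainder 0.
Solve the quadratic x^2 - 6x - 7 = 0: discriminant = (-6)^2 - 4(1)(-7) = 36 + 28 = 64.
sqrt(64) = 8, so x = (6 ± 8)/2: x = 7 or x = -1.
Collecting all roots found:

x = -1, x = 1 (multiplicity 2), x = 7


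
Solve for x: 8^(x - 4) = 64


Express both sides with the same base.
64 = 8^2
Since the bases match, equate exponents: x - 4 = 2
So x = 2 - (-4) = 6

x = 6


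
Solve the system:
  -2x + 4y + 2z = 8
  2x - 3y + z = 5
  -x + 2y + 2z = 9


Using Cramer's rule. Expand each determinant along the first row.
D  = (-2)*[(-3)*2 - 1*2] - 4*[2*2 - 1*(-1)] + 2*[2*2 - (-3)*(-1)]
  = (-2)*(-8) - 4*(5) + 2*(1) = -2
Dx = 8*[(-3)*2 - 1*2] - 4*[5*2 - 1*9] + 2*[5*2 - (-3)*9]
  = 8*(-8) - 4*(1) + 2*(37) = 6
Dy = (-2)*[5*2 - 1*9] - 8*[2*2 - 1*(-1)] + 2*[2*9 - 5*(-1)]
  = (-2)*(1) - 8*(5) + 2*(23) = 4
Dz = (-2)*[(-3)*9 - 5*2] - 4*[2*9 - 5*(-1)] + 8*[2*2 - (-3)*(-1)]
  = (-2)*(-37) - 4*(23) + 8*(1) = -10
x = Dx/D = 6/-2 = -3, y = Dy/D = 4/-2 = -2, z = Dz/D = -10/-2 = 5
Check eq1: (-2)(-3) + (4)(-2) + (2)(5) = 8 = 8 ✓
Check eq2: (2)(-3) + (-3)(-2) + (1)(5) = 5 = 5 ✓
Check eq3: (-1)(-3) + (2)(-2) + (2)(5) = 9 = 9 ✓

x = -3, y = -2, z = 5


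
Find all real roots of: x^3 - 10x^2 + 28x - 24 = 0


Let p(x) = x^3 - 10x^2 + 28x - 24. By the rational root theorem (leading coefficient 1), any rational root is an integer divisor of 24: try ±1, ±2, ... in turn.
Test x = 1: value = -5 ≠ 0.
Test x = -1: value = -63 ≠ 0.
Test x = 2: value = 0 ✓, so (x - 2) is a factor.
Synthetic division by (x - 2): bring down 1; 1(2) - 10 = -8; (-8)(2) + 28 = 12; 12(2) - 24 = 0 → quotient x^2 - 8x + 12, remainder 0.
Solve the quadratic x^2 - 8x + 12 = 0: discriminant = (-8)^2 - 4(1)(12) = 64 - 48 = 16.
sqrt(16) = 4, so x = (8 ± 4)/2: x = 6 or x = 2.

x = 2 (multiplicity 2), x = 6


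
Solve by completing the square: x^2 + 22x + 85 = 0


Start: x^2 + 22x + 85 = 0
Move constant: x^2 + 22x = -85
Half of 22 is 11, squared is 121
Add 121 to both sides: x^2 + 22x + 121 = 36
(x + 11)^2 = 36
x + 11 = ±6
x = -11 + 6 = -5 or x = -11 - 6 = -17

x = -17, x = -5


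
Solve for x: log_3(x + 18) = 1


Convert to exponential form: x + 18 = 3^1 = 3
x = 3 - 18 = -15
Check: log_3(-15 + 18) = log_3(3) = log_3(3) = 1 ✓

x = -15


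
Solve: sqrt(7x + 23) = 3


Square both sides: 7x + 23 = 3^2 = 9
7x = 9 - 23 = -14
x = -2
Check: sqrt(7*(-2) + 23) = sqrt(9) = 3 ✓

x = -2


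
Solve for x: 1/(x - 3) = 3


Multiply both sides by (x - 3): 1 = 3(x - 3)
Distribute: 1 = 3x - 9
3x = 1 + 9 = 10
x = 10/3

x = 10/3


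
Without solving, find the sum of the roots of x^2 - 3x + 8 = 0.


By Vieta's formulas for ax^2 + bx + c = 0:
  Sum of roots = -b/a
  Product of roots = c/a

Here a = 1, b = -3, c = 8
Sum = -(-3)/1 = 3
Product = 8/1 = 8

Sum = 3


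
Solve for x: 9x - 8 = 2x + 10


Starting with: 9x - 8 = 2x + 10
Move all x terms to left: (9 - 2)x = 10 + 8
Simplify: 7x = 18
Divide both sides by 7: x = 18/7

x = 18/7


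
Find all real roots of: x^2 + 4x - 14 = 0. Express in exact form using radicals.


Using the quadratic formula: x = (-b ± sqrt(b^2 - 4ac)) / (2a)
Here a = 1, b = 4, c = -14
Discriminant = b^2 - 4ac = 4^2 - 4(1)(-14) = 16 + 56 = 72
Since discriminant = 72 > 0, there are two real roots.
x = (-4 ± 6*sqrt(2)) / 2
Simplifying: x = -2 ± 3*sqrt(2)
Numerically: x ≈ 2.2426 or x ≈ -6.2426

x = -2 + 3*sqrt(2) or x = -2 - 3*sqrt(2)


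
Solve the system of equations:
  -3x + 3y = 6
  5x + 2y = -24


Using Cramer's rule:
Determinant D = (-3)(2) - (5)(3) = -6 - 15 = -21
Dx = (6)(2) - (-24)(3) = 12 + 72 = 84
Dy = (-3)(-24) - (5)(6) = 72 - 30 = 42
x = Dx/D = 84/-21 = -4
y = Dy/D = 42/-21 = -2

x = -4, y = -2


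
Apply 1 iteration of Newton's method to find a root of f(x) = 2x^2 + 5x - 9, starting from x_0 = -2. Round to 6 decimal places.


Newton's method: x_(n+1) = x_n - f(x_n)/f'(x_n)
f(x) = 2x^2 + 5x - 9
f'(x) = 4x + 5

Iteration 1:
  f(-2.000000) = -11.000000
  f'(-2.000000) = -3.000000
  x_1 = -2.000000 - (-11.000000)/(-3.000000) = -5.666667

x_1 = -5.666667


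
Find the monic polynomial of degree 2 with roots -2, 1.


A monic polynomial with roots -2, 1 is:
p(x) = (x + 2)(x - 1)
After multiplying by (x + 2): x + 2
After multiplying by (x - 1): x^2 + x - 2

x^2 + x - 2


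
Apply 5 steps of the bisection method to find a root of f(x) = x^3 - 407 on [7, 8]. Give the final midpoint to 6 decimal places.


f(x) = x^3 - 407
f(7) = -64 < 0
f(8) = 105 > 0

Step 1: midpoint = (7.000000 + 8.000000)/2 = 7.500000
  f(7.500000) = 14.875000
  f(mid) > 0, so root is in [7.000000, 7.500000]

Step 2: midpoint = (7.000000 + 7.500000)/2 = 7.250000
  f(7.250000) = -25.921875
  f(mid) < 0, so root is in [7.250000, 7.500000]

Step 3: midpoint = (7.250000 + 7.500000)/2 = 7.375000
  f(7.375000) = -5.869141
  f(mid) < 0, so root is in [7.375000, 7.500000]

Step 4: midpoint = (7.375000 + 7.500000)/2 = 7.437500
  f(7.437500) = 4.415771
  f(mid) > 0, so root is in [7.375000, 7.437500]

Step 5: midpoint = (7.375000 + 7.437500)/2 = 7.406250
  f(7.406250) = -0.748383
  f(mid) < 0, so root is in [7.406250, 7.437500]

midpoint = 7.406250


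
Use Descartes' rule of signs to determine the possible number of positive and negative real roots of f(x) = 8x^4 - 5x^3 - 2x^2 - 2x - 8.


Descartes' rule of signs:

For positive roots, count sign changes in f(x) = 8x^4 - 5x^3 - 2x^2 - 2x - 8:
Signs of coefficients: +, -, -, -, -
Number of sign changes: 1
Possible positive real roots: 1

For negative roots, examine f(-x) = 8x^4 + 5x^3 - 2x^2 + 2x - 8:
Signs of coefficients: +, +, -, +, -
Number of sign changes: 3
Possible negative real roots: 3, 1

Positive roots: 1; Negative roots: 3 or 1


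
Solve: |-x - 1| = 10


An absolute value equation |expr| = 10 gives two cases:
Case 1: -x - 1 = 10
  -x = 11, so x = -11
Case 2: -x - 1 = -10
  -x = -9, so x = 9

x = -11, x = 9


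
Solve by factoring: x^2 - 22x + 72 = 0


We need two numbers that multiply to 72 and add to -22.
Those numbers are -4 and -18 (since (-4) * (-18) = 72 and (-4) + (-18) = -22).
So x^2 - 22x + 72 = (x - 4)(x - 18) = 0
Setting each factor to zero: x = 4 or x = 18

x = 4, x = 18


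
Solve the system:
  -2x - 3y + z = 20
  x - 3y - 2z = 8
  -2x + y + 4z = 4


Using Cramer's rule. Expand each determinant along the first row.
D  = (-2)*[(-3)*4 - (-2)*1] - (-3)*[1*4 - (-2)*(-2)] + 1*[1*1 - (-3)*(-2)]
  = (-2)*(-10) - (-3)*(0) + 1*(-5) = 15
Dx = 20*[(-3)*4 - (-2)*1] - (-3)*[8*4 - (-2)*4] + 1*[8*1 - (-3)*4]
  = 20*(-10) - (-3)*(40) + 1*(20) = -60
Dy = (-2)*[8*4 - (-2)*4] - 20*[1*4 - (-2)*(-2)] + 1*[1*4 - 8*(-2)]
  = (-2)*(40) - 20*(0) + 1*(20) = -60
Dz = (-2)*[(-3)*4 - 8*1] - (-3)*[1*4 - 8*(-2)] + 20*[1*1 - (-3)*(-2)]
  = (-2)*(-20) - (-3)*(20) + 20*(-5) = 0
x = Dx/D = -60/15 = -4, y = Dy/D = -60/15 = -4, z = Dz/D = 0/15 = 0
Check eq1: (-2)(-4) + (-3)(-4) + (1)(0) = 20 = 20 ✓
Check eq2: (1)(-4) + (-3)(-4) + (-2)(0) = 8 = 8 ✓
Check eq3: (-2)(-4) + (1)(-4) + (4)(0) = 4 = 4 ✓

x = -4, y = -4, z = 0


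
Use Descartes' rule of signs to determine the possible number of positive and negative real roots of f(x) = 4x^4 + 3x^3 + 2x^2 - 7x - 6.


Descartes' rule of signs:

For positive roots, count sign changes in f(x) = 4x^4 + 3x^3 + 2x^2 - 7x - 6:
Signs of coefficients: +, +, +, -, -
Number of sign changes: 1
Possible positive real roots: 1

For negative roots, examine f(-x) = 4x^4 - 3x^3 + 2x^2 + 7x - 6:
Signs of coefficients: +, -, +, +, -
Number of sign changes: 3
Possible negative real roots: 3, 1

Positive roots: 1; Negative roots: 3 or 1


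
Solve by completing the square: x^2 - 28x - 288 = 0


Start: x^2 - 28x - 288 = 0
Move constant: x^2 - 28x = 288
Half of -28 is -14, squared is 196
Add 196 to both sides: x^2 - 28x + 196 = 484
(x - 14)^2 = 484
x - 14 = ±22
x = 14 + 22 = 36 or x = 14 - 22 = -8

x = -8, x = 36


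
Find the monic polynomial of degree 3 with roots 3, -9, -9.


A monic polynomial with roots 3, -9, -9 is:
p(x) = (x - 3)(x + 9)(x + 9)
After multiplying by (x - 3): x - 3
After multiplying by (x + 9): x^2 + 6x - 27
After multiplying by (x + 9): x^3 + 15x^2 + 27x - 243

x^3 + 15x^2 + 27x - 243


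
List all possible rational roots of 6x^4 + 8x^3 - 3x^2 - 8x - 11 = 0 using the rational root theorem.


Rational root theorem: possible roots are ±p/q where:
  p divides the constant term (-11): p ∈ {1, 11}
  q divides the leading coefficient (6): q ∈ {1, 2, 3, 6}

All possible rational roots: -11, -11/2, -11/3, -11/6, -1, -1/2, -1/3, -1/6, 1/6, 1/3, 1/2, 1, 11/6, 11/3, 11/2, 11

-11, -11/2, -11/3, -11/6, -1, -1/2, -1/3, -1/6, 1/6, 1/3, 1/2, 1, 11/6, 11/3, 11/2, 11


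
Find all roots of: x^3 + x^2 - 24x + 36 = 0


Let p(x) = x^3 + x^2 - 24x + 36. By the rational root theorem (leading coefficient 1), any rational root is an integer divisor of 36: try ±1, ±2, ... in turn.
Test x = 1: value = 14 ≠ 0.
Test x = -1: value = 60 ≠ 0.
Test x = 2: value = 0 ✓, so (x - 2) is a factor.
Synthetic division by (x - 2): bring down 1; 1(2) + 1 = 3; 3(2) - 24 = -18; (-18)(2) + 36 = 0 → quotient x^2 + 3x - 18, remainder 0.
Solve the quadratic x^2 + 3x - 18 = 0: discriminant = 3^2 - 4(1)(-18) = 9 + 72 = 81.
sqrt(81) = 9, so x = (-3 ± 9)/2: x = 3 or x = -6.
Collecting all roots found:

x = -6, x = 2, x = 3


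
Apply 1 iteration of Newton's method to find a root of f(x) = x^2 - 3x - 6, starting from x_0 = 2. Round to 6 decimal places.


Newton's method: x_(n+1) = x_n - f(x_n)/f'(x_n)
f(x) = x^2 - 3x - 6
f'(x) = 2x - 3

Iteration 1:
  f(2.000000) = -8.000000
  f'(2.000000) = 1.000000
  x_1 = 2.000000 - (-8.000000)/(1.000000) = 10.000000

x_1 = 10.000000


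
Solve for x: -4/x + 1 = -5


Subtract 1 from both sides: -4/x = -6
Multiply both sides by x: -4 = -6 * x
Divide by -6: x = 2/3

x = 2/3


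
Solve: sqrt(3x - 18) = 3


Square both sides: 3x - 18 = 3^2 = 9
3x = 9 + 18 = 27
x = 9
Check: sqrt(3*9 - 18) = sqrt(9) = 3 ✓

x = 9


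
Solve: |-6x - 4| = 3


An absolute value equation |expr| = 3 gives two cases:
Case 1: -6x - 4 = 3
  -6x = 7, so x = -7/6
Case 2: -6x - 4 = -3
  -6x = 1, so x = -1/6

x = -7/6, x = -1/6


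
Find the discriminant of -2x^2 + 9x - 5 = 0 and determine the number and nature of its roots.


For ax^2 + bx + c = 0, discriminant D = b^2 - 4ac
Here a = -2, b = 9, c = -5
D = (9)^2 - 4(-2)(-5) = 81 - 40 = 41

D = 41 > 0 but not a perfect square
The equation has 2 distinct real irrational roots.

Discriminant = 41, 2 distinct real irrational roots


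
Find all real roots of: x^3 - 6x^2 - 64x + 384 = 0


Let p(x) = x^3 - 6x^2 - 64x + 384. By the rational root theorem (leading coefficient 1), any rational root is an integer divisor of 384: try ±1, ±2, ... in turn.
Test x = 1: value = 315 ≠ 0.
Test x = -1: value = 441 ≠ 0.
Test x = 2: value = 240 ≠ 0.
Test x = -2: value = 480 ≠ 0.
Test x = 3: value = 165 ≠ 0.
Test x = -3: value = 495 ≠ 0.
Test x = 4: value = 96 ≠ 0.
Test x = -4: value = 480 ≠ 0.
Test x = 6: value = 0 ✓, so (x - 6) is a factor.
Synthetic division by (x - 6): bring down 1; 1(6) - 6 = 0; 0(6) - 64 = -64; (-64)(6) + 384 = 0 → quotient x^2 - 64, remainder 0.
Solve the quadratic x^2 - 64 = 0: discriminant = 0^2 - 4(1)(-64) = 0 + 256 = 256.
sqrt(256) = 16, so x = (0 ± 16)/2: x = 8 or x = -8.

x = -8, x = 6, x = 8


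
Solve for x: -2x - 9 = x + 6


Starting with: -2x - 9 = x + 6
Move all x terms to left: (-2 - 1)x = 6 + 9
Simplify: -3x = 15
Divide both sides by -3: x = -5

x = -5


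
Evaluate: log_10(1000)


We need the exponent such that 10^? = 1000
10^3 = 1000
Therefore log_10(1000) = 3

3


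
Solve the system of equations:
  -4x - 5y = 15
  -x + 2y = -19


Using Cramer's rule:
Determinant D = (-4)(2) - (-1)(-5) = -8 - 5 = -13
Dx = (15)(2) - (-19)(-5) = 30 - 95 = -65
Dy = (-4)(-19) - (-1)(15) = 76 + 15 = 91
x = Dx/D = -65/-13 = 5
y = Dy/D = 91/-13 = -7

x = 5, y = -7


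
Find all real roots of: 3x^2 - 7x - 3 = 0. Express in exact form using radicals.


Using the quadratic formula: x = (-b ± sqrt(b^2 - 4ac)) / (2a)
Here a = 3, b = -7, c = -3
Discriminant = b^2 - 4ac = (-7)^2 - 4(3)(-3) = 49 + 36 = 85
Since discriminant = 85 > 0, there are two real roots.
x = (7 ± sqrt(85)) / 6
Numerically: x ≈ 2.7033 or x ≈ -0.3699

x = (7 + sqrt(85)) / 6 or x = (7 - sqrt(85)) / 6


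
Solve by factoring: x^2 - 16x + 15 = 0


We need two numbers that multiply to 15 and add to -16.
Those numbers are -15 and -1 (since (-15) * (-1) = 15 and (-15) + (-1) = -16).
So x^2 - 16x + 15 = (x - 15)(x - 1) = 0
Setting each factor to zero: x = 15 or x = 1

x = 1, x = 15


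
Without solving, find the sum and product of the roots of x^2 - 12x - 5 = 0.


By Vieta's formulas for ax^2 + bx + c = 0:
  Sum of roots = -b/a
  Product of roots = c/a

Here a = 1, b = -12, c = -5
Sum = -(-12)/1 = 12
Product = -5/1 = -5

Sum = 12, Product = -5


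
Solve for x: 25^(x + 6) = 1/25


Express both sides with the same base.
1/25 = 25^(-1)
Since the bases match, equate exponents: x + 6 = -1
So x = -1 - (6) = -7

x = -7


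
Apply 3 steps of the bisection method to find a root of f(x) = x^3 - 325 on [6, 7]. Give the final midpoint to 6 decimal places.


f(x) = x^3 - 325
f(6) = -109 < 0
f(7) = 18 > 0

Step 1: midpoint = (6.000000 + 7.000000)/2 = 6.500000
  f(6.500000) = -50.375000
  f(mid) < 0, so root is in [6.500000, 7.000000]

Step 2: midpoint = (6.500000 + 7.000000)/2 = 6.750000
  f(6.750000) = -17.453125
  f(mid) < 0, so root is in [6.750000, 7.000000]

Step 3: midpoint = (6.750000 + 7.000000)/2 = 6.875000
  f(6.875000) = -0.048828
  f(mid) < 0, so root is in [6.875000, 7.000000]

midpoint = 6.875000


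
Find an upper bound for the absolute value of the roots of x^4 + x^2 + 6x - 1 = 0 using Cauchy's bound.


Cauchy's bound: all roots r satisfy |r| <= 1 + max(|a_i/a_n|) for i = 0,...,n-1
where a_n is the leading coefficient.

Coefficients: [1, 0, 1, 6, -1]
Leading coefficient a_n = 1
Ratios |a_i/a_n|: 0, 1, 6, 1
Maximum ratio: 6
Cauchy's bound: |r| <= 1 + 6 = 7

Upper bound = 7


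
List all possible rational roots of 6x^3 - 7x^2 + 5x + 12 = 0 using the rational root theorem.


Rational root theorem: possible roots are ±p/q where:
  p divides the constant term (12): p ∈ {1, 2, 3, 4, 6, 12}
  q divides the leading coefficient (6): q ∈ {1, 2, 3, 6}

All possible rational roots: -12, -6, -4, -3, -2, -3/2, -4/3, -1, -2/3, -1/2, -1/3, -1/6, 1/6, 1/3, 1/2, 2/3, 1, 4/3, 3/2, 2, 3, 4, 6, 12

-12, -6, -4, -3, -2, -3/2, -4/3, -1, -2/3, -1/2, -1/3, -1/6, 1/6, 1/3, 1/2, 2/3, 1, 4/3, 3/2, 2, 3, 4, 6, 12


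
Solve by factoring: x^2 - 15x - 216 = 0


We need two numbers that multiply to -216 and add to -15.
Those numbers are 9 and -24 (since 9 * (-24) = -216 and 9 + (-24) = -15).
So x^2 - 15x - 216 = (x + 9)(x - 24) = 0
Setting each factor to zero: x = -9 or x = 24

x = -9, x = 24


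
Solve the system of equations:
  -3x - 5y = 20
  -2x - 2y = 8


Using Cramer's rule:
Determinant D = (-3)(-2) - (-2)(-5) = 6 - 10 = -4
Dx = (20)(-2) - (8)(-5) = -40 + 40 = 0
Dy = (-3)(8) - (-2)(20) = -24 + 40 = 16
x = Dx/D = 0/-4 = 0
y = Dy/D = 16/-4 = -4

x = 0, y = -4


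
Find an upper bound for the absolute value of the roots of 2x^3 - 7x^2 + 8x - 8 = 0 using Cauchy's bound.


Cauchy's bound: all roots r satisfy |r| <= 1 + max(|a_i/a_n|) for i = 0,...,n-1
where a_n is the leading coefficient.

Coefficients: [2, -7, 8, -8]
Leading coefficient a_n = 2
Ratios |a_i/a_n|: 7/2, 4, 4
Maximum ratio: 4
Cauchy's bound: |r| <= 1 + 4 = 5

Upper bound = 5


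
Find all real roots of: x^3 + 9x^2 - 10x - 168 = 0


Let p(x) = x^3 + 9x^2 - 10x - 168. By the rational root theorem (leading coefficient 1), any rational root is an integer divisor of 168: try ±1, ±2, ... in turn.
Test x = 1: value = -168 ≠ 0.
Test x = -1: value = -150 ≠ 0.
Test x = 2: value = -144 ≠ 0.
Test x = -2: value = -120 ≠ 0.
Test x = 3: value = -90 ≠ 0.
Test x = -3: value = -84 ≠ 0.
Test x = 4: value = 0 ✓, so (x - 4) is a factor.
Synthetic division by (x - 4): bring down 1; 1(4) + 9 = 13; 13(4) - 10 = 42; 42(4) - 168 = 0 → quotient x^2 + 13x + 42, remainder 0.
Solve the quadratic x^2 + 13x + 42 = 0: discriminant = 13^2 - 4(1)(42) = 169 - 168 = 1.
sqrt(1) = 1, so x = (-13 ± 1)/2: x = -6 or x = -7.

x = -7, x = -6, x = 4


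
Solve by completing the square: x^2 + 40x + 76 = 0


Start: x^2 + 40x + 76 = 0
Move constant: x^2 + 40x = -76
Half of 40 is 20, squared is 400
Add 400 to both sides: x^2 + 40x + 400 = 324
(x + 20)^2 = 324
x + 20 = ±18
x = -20 + 18 = -2 or x = -20 - 18 = -38

x = -38, x = -2


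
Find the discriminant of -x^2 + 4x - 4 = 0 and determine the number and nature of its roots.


For ax^2 + bx + c = 0, discriminant D = b^2 - 4ac
Here a = -1, b = 4, c = -4
D = (4)^2 - 4(-1)(-4) = 16 - 16 = 0

D = 0
The equation has exactly 1 real root (a repeated/double root).

Discriminant = 0, 1 repeated real root


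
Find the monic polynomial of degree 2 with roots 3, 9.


A monic polynomial with roots 3, 9 is:
p(x) = (x - 3)(x - 9)
After multiplying by (x - 3): x - 3
After multiplying by (x - 9): x^2 - 12x + 27

x^2 - 12x + 27


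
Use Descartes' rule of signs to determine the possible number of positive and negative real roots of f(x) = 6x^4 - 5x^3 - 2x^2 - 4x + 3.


Descartes' rule of signs:

For positive roots, count sign changes in f(x) = 6x^4 - 5x^3 - 2x^2 - 4x + 3:
Signs of coefficients: +, -, -, -, +
Number of sign changes: 2
Possible positive real roots: 2, 0

For negative roots, examine f(-x) = 6x^4 + 5x^3 - 2x^2 + 4x + 3:
Signs of coefficients: +, +, -, +, +
Number of sign changes: 2
Possible negative real roots: 2, 0

Positive roots: 2 or 0; Negative roots: 2 or 0


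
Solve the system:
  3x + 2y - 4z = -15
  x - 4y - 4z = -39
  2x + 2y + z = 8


Using Cramer's rule. Expand each determinant along the first row.
D  = 3*[(-4)*1 - (-4)*2] - 2*[1*1 - (-4)*2] + (-4)*[1*2 - (-4)*2]
  = 3*(4) - 2*(9) + (-4)*(10) = -46
Dx = (-15)*[(-4)*1 - (-4)*2] - 2*[(-39)*1 - (-4)*8] + (-4)*[(-39)*2 - (-4)*8]
  = (-15)*(4) - 2*(-7) + (-4)*(-46) = 138
Dy = 3*[(-39)*1 - (-4)*8] - (-15)*[1*1 - (-4)*2] + (-4)*[1*8 - (-39)*2]
  = 3*(-7) - (-15)*(9) + (-4)*(86) = -230
Dz = 3*[(-4)*8 - (-39)*2] - 2*[1*8 - (-39)*2] + (-15)*[1*2 - (-4)*2]
  = 3*(46) - 2*(86) + (-15)*(10) = -184
x = Dx/D = 138/-46 = -3, y = Dy/D = -230/-46 = 5, z = Dz/D = -184/-46 = 4
Check eq1: (3)(-3) + (2)(5) + (-4)(4) = -15 = -15 ✓
Check eq2: (1)(-3) + (-4)(5) + (-4)(4) = -39 = -39 ✓
Check eq3: (2)(-3) + (2)(5) + (1)(4) = 8 = 8 ✓

x = -3, y = 5, z = 4


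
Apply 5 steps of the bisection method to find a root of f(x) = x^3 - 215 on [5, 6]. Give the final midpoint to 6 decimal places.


f(x) = x^3 - 215
f(5) = -90 < 0
f(6) = 1 > 0

Step 1: midpoint = (5.000000 + 6.000000)/2 = 5.500000
  f(5.500000) = -48.625000
  f(mid) < 0, so root is in [5.500000, 6.000000]

Step 2: midpoint = (5.500000 + 6.000000)/2 = 5.750000
  f(5.750000) = -24.890625
  f(mid) < 0, so root is in [5.750000, 6.000000]

Step 3: midpoint = (5.750000 + 6.000000)/2 = 5.875000
  f(5.875000) = -12.220703
  f(mid) < 0, so root is in [5.875000, 6.000000]

Step 4: midpoint = (5.875000 + 6.000000)/2 = 5.937500
  f(5.937500) = -5.679932
  f(mid) < 0, so root is in [5.937500, 6.000000]

Step 5: midpoint = (5.937500 + 6.000000)/2 = 5.968750
  f(5.968750) = -2.357452
  f(mid) < 0, so root is in [5.968750, 6.000000]

midpoint = 5.968750


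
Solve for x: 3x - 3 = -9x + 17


Starting with: 3x - 3 = -9x + 17
Move all x terms to left: (3 + 9)x = 17 + 3
Simplify: 12x = 20
Divide both sides by 12: x = 5/3

x = 5/3


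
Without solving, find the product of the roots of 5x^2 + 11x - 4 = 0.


By Vieta's formulas for ax^2 + bx + c = 0:
  Sum of roots = -b/a
  Product of roots = c/a

Here a = 5, b = 11, c = -4
Sum = -(11)/5 = -11/5
Product = -4/5 = -4/5

Product = -4/5


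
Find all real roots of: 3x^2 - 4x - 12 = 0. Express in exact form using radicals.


Using the quadratic formula: x = (-b ± sqrt(b^2 - 4ac)) / (2a)
Here a = 3, b = -4, c = -12
Discriminant = b^2 - 4ac = (-4)^2 - 4(3)(-12) = 16 + 144 = 160
Since discriminant = 160 > 0, there are two real roots.
x = (4 ± 4*sqrt(10)) / 6
Simplifying: x = (2 ± 2*sqrt(10)) / 3
Numerically: x ≈ 2.7749 or x ≈ -1.4415

x = (2 + 2*sqrt(10)) / 3 or x = (2 - 2*sqrt(10)) / 3


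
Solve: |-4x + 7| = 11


An absolute value equation |expr| = 11 gives two cases:
Case 1: -4x + 7 = 11
  -4x = 4, so x = -1
Case 2: -4x + 7 = -11
  -4x = -18, so x = 9/2

x = -1, x = 9/2


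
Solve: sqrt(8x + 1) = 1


Square both sides: 8x + 1 = 1^2 = 1
8x = 1 - 1 = 0
x = 0
Check: sqrt(8*0 + 1) = sqrt(1) = 1 ✓

x = 0


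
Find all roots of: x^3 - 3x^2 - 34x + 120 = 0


Let p(x) = x^3 - 3x^2 - 34x + 120. By the rational root theorem (leading coefficient 1), any rational root is an integer divisor of 120: try ±1, ±2, ... in turn.
Test x = 1: value = 84 ≠ 0.
Test x = -1: value = 150 ≠ 0.
Test x = 2: value = 48 ≠ 0.
Test x = -2: value = 168 ≠ 0.
Test x = 3: value = 18 ≠ 0.
Test x = -3: value = 168 ≠ 0.
Test x = 4: value = 0 ✓, so (x - 4) is a factor.
Synthetic division by (x - 4): bring down 1; 1(4) - 3 = 1; 1(4) - 34 = -30; (-30)(4) + 120 = 0 → quotient x^2 + x - 30, remainder 0.
Solve the quadratic x^2 + x - 30 = 0: discriminant = 1^2 - 4(1)(-30) = 1 + 120 = 121.
sqrt(121) = 11, so x = (-1 ± 11)/2: x = 5 or x = -6.
Collecting all roots found:

x = -6, x = 4, x = 5


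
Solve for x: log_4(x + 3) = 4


Convert to exponential form: x + 3 = 4^4 = 256
x = 256 - 3 = 253
Check: log_4(253 + 3) = log_4(256) = log_4(256) = 4 ✓

x = 253


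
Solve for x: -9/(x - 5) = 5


Multiply both sides by (x - 5): -9 = 5(x - 5)
Distribute: -9 = 5x - 25
5x = -9 + 25 = 16
x = 16/5

x = 16/5


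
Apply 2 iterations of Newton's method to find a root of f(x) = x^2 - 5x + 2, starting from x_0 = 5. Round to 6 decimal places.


Newton's method: x_(n+1) = x_n - f(x_n)/f'(x_n)
f(x) = x^2 - 5x + 2
f'(x) = 2x - 5

Iteration 1:
  f(5.000000) = 2.000000
  f'(5.000000) = 5.000000
  x_1 = 5.000000 - (2.000000)/(5.000000) = 4.600000

Iteration 2:
  f(4.600000) = 0.160000
  f'(4.600000) = 4.200000
  x_2 = 4.600000 - (0.160000)/(4.200000) = 4.561905

x_2 = 4.561905


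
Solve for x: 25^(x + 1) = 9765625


Express both sides with the same base.
9765625 = 25^5
Since the bases match, equate exponents: x + 1 = 5
So x = 5 - (1) = 4

x = 4


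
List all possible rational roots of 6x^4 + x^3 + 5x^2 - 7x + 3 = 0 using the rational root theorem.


Rational root theorem: possible roots are ±p/q where:
  p divides the constant term (3): p ∈ {1, 3}
  q divides the leading coefficient (6): q ∈ {1, 2, 3, 6}

All possible rational roots: -3, -3/2, -1, -1/2, -1/3, -1/6, 1/6, 1/3, 1/2, 1, 3/2, 3

-3, -3/2, -1, -1/2, -1/3, -1/6, 1/6, 1/3, 1/2, 1, 3/2, 3


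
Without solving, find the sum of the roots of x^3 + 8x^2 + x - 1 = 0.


By Vieta's formulas for x^3 + bx^2 + cx + d = 0:
  r1 + r2 + r3 = -b/a = -8
  r1*r2 + r1*r3 + r2*r3 = c/a = 1
  r1*r2*r3 = -d/a = 1


Sum = -8


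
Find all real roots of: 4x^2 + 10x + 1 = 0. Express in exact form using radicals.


Using the quadratic formula: x = (-b ± sqrt(b^2 - 4ac)) / (2a)
Here a = 4, b = 10, c = 1
Discriminant = b^2 - 4ac = 10^2 - 4(4)(1) = 100 - 16 = 84
Since discriminant = 84 > 0, there are two real roots.
x = (-10 ± 2*sqrt(21)) / 8
Simplifying: x = (-5 ± sqrt(21)) / 4
Numerically: x ≈ -0.1044 or x ≈ -2.3956

x = (-5 + sqrt(21)) / 4 or x = (-5 - sqrt(21)) / 4


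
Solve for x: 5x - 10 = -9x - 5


Starting with: 5x - 10 = -9x - 5
Move all x terms to left: (5 + 9)x = -5 + 10
Simplify: 14x = 5
Divide both sides by 14: x = 5/14

x = 5/14


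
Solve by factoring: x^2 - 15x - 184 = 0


We need two numbers that multiply to -184 and add to -15.
Those numbers are -23 and 8 (since (-23) * 8 = -184 and (-23) + 8 = -15).
So x^2 - 15x - 184 = (x - 23)(x + 8) = 0
Setting each factor to zero: x = 23 or x = -8

x = -8, x = 23


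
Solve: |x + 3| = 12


An absolute value equation |expr| = 12 gives two cases:
Case 1: x + 3 = 12
  x = 9, so x = 9
Case 2: x + 3 = -12
  x = -15, so x = -15

x = -15, x = 9


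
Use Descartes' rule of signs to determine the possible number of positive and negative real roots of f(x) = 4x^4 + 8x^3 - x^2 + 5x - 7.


Descartes' rule of signs:

For positive roots, count sign changes in f(x) = 4x^4 + 8x^3 - x^2 + 5x - 7:
Signs of coefficients: +, +, -, +, -
Number of sign changes: 3
Possible positive real roots: 3, 1

For negative roots, examine f(-x) = 4x^4 - 8x^3 - x^2 - 5x - 7:
Signs of coefficients: +, -, -, -, -
Number of sign changes: 1
Possible negative real roots: 1

Positive roots: 3 or 1; Negative roots: 1


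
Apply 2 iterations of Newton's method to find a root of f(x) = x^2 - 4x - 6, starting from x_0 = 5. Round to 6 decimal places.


Newton's method: x_(n+1) = x_n - f(x_n)/f'(x_n)
f(x) = x^2 - 4x - 6
f'(x) = 2x - 4

Iteration 1:
  f(5.000000) = -1.000000
  f'(5.000000) = 6.000000
  x_1 = 5.000000 - (-1.000000)/(6.000000) = 5.166667

Iteration 2:
  f(5.166667) = 0.027778
  f'(5.166667) = 6.333333
  x_2 = 5.166667 - (0.027778)/(6.333333) = 5.162281

x_2 = 5.162281


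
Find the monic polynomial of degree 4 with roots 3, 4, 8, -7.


A monic polynomial with roots 3, 4, 8, -7 is:
p(x) = (x - 3)(x - 4)(x - 8)(x + 7)
After multiplying by (x - 3): x - 3
After multiplying by (x - 4): x^2 - 7x + 12
After multiplying by (x - 8): x^3 - 15x^2 + 68x - 96
After multiplying by (x + 7): x^4 - 8x^3 - 37x^2 + 380x - 672

x^4 - 8x^3 - 37x^2 + 380x - 672


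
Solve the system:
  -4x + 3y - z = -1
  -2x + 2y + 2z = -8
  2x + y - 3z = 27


Using Cramer's rule. Expand each determinant along the first row.
D  = (-4)*[2*(-3) - 2*1] - 3*[(-2)*(-3) - 2*2] + (-1)*[(-2)*1 - 2*2]
  = (-4)*(-8) - 3*(2) + (-1)*(-6) = 32
Dx = (-1)*[2*(-3) - 2*1] - 3*[(-8)*(-3) - 2*27] + (-1)*[(-8)*1 - 2*27]
  = (-1)*(-8) - 3*(-30) + (-1)*(-62) = 160
Dy = (-4)*[(-8)*(-3) - 2*27] - (-1)*[(-2)*(-3) - 2*2] + (-1)*[(-2)*27 - (-8)*2]
  = (-4)*(-30) - (-1)*(2) + (-1)*(-38) = 160
Dz = (-4)*[2*27 - (-8)*1] - 3*[(-2)*27 - (-8)*2] + (-1)*[(-2)*1 - 2*2]
  = (-4)*(62) - 3*(-38) + (-1)*(-6) = -128
x = Dx/D = 160/32 = 5, y = Dy/D = 160/32 = 5, z = Dz/D = -128/32 = -4
Check eq1: (-4)(5) + (3)(5) + (-1)(-4) = -1 = -1 ✓
Check eq2: (-2)(5) + (2)(5) + (2)(-4) = -8 = -8 ✓
Check eq3: (2)(5) + (1)(5) + (-3)(-4) = 27 = 27 ✓

x = 5, y = 5, z = -4
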